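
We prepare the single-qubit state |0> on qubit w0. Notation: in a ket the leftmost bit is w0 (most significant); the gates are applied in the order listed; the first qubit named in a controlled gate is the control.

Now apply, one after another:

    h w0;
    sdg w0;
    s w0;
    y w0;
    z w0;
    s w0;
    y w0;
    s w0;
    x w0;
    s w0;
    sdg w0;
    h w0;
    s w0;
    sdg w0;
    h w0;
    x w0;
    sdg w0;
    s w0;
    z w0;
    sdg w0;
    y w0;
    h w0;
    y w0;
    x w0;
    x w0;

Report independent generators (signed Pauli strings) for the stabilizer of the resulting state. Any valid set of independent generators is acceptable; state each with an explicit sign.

The stabilizer group can be generated by +Y, among other valid generating sets.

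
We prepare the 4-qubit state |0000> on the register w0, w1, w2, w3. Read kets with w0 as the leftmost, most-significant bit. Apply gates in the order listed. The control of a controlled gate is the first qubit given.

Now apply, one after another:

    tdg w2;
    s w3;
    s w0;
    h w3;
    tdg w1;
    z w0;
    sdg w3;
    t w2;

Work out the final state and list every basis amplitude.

The final amplitudes are sqrt(2)/2 on |0000>, -sqrt(2)*I/2 on |0001>, and 0 on every other basis state.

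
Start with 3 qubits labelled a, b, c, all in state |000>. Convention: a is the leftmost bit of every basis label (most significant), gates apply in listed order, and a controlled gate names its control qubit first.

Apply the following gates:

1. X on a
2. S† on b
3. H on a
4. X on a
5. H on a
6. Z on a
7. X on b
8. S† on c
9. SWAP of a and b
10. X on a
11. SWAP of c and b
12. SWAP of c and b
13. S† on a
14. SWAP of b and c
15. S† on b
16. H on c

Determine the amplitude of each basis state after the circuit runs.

The resulting statevector has amplitude sqrt(2)/2 on |000>, -sqrt(2)/2 on |001>, and 0 on every other basis state. Key observation: gates 3-6 undo each other exactly, leaving only the rest of the circuit to track.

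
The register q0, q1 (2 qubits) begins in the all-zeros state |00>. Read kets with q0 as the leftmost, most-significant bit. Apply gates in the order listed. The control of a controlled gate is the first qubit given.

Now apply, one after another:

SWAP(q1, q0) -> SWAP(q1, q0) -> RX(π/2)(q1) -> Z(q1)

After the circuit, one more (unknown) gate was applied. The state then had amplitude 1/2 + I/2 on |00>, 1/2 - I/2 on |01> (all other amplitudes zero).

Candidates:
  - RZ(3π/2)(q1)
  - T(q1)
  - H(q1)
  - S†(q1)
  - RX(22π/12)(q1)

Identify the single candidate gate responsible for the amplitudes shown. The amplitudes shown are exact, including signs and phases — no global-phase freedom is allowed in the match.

It was H(q1) that produced the state shown. Key observation: the block from step 1 through step 2 cancels to the identity and can be dropped.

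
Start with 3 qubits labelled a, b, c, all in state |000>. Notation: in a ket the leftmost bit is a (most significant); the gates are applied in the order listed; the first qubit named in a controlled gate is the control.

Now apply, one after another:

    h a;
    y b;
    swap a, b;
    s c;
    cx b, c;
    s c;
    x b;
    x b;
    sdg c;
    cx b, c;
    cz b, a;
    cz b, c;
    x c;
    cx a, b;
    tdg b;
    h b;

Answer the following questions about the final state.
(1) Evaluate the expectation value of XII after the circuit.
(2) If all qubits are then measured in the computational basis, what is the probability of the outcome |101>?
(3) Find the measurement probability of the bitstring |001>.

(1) In the final state, XII has expectation 0. Key observation: the block from step 5 through step 10 cancels to the identity and can be dropped.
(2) A full measurement returns |101> with probability 1/2 - sqrt(2)/4.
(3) A full measurement returns |001> with probability 0.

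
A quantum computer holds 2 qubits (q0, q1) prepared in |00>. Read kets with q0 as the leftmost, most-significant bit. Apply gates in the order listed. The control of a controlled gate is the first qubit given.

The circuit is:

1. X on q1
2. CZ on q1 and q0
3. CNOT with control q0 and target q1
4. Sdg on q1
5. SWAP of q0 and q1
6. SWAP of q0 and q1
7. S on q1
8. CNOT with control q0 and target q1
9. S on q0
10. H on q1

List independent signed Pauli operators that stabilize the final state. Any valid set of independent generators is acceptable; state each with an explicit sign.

The stabilizer group can be generated by -IX, +ZI, among other valid generating sets.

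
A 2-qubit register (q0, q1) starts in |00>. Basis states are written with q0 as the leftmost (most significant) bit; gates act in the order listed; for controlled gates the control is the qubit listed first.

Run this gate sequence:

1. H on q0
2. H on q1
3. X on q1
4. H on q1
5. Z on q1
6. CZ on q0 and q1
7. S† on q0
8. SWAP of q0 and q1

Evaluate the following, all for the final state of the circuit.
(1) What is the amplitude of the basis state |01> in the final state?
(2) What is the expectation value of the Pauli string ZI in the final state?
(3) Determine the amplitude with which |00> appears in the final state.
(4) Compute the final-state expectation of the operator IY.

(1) |01> carries amplitude -sqrt(2)*I/2 in the final state. Key observation: the block from step 2 through step 5 cancels to the identity and can be dropped.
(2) The expectation value of ZI is 1.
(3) |00> carries amplitude sqrt(2)/2 in the final state.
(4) The observable IY averages to -1.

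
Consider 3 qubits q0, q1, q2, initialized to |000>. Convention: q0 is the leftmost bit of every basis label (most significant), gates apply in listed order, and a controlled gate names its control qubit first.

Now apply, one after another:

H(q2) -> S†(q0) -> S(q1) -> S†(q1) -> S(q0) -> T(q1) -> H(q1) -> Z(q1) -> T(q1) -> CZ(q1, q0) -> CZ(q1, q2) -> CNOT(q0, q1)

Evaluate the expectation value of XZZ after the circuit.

The expectation value of XZZ is 0. Key observation: gates 2-5 undo each other exactly, leaving only the rest of the circuit to track.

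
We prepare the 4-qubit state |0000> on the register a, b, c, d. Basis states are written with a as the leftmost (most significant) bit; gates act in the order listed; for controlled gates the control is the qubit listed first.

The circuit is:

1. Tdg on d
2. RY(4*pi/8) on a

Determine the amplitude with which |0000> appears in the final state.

The amplitude on |0000> is sqrt(2)/2.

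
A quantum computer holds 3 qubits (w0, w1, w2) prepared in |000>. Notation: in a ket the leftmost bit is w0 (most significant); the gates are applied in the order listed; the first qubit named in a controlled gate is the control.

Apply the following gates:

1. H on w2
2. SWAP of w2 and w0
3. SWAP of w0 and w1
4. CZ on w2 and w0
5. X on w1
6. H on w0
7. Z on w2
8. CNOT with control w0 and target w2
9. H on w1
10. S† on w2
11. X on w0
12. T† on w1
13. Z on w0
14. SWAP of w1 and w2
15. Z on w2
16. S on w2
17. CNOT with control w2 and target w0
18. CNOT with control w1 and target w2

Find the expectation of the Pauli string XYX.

The observable XYX averages to 1.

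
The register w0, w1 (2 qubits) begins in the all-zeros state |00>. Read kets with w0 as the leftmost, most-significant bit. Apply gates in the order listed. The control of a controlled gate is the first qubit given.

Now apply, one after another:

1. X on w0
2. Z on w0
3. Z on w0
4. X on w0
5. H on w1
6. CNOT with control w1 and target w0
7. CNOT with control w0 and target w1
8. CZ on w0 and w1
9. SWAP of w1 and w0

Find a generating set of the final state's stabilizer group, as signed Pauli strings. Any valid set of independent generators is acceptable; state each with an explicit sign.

The stabilizer group can be generated by +IX, +ZI, among other valid generating sets.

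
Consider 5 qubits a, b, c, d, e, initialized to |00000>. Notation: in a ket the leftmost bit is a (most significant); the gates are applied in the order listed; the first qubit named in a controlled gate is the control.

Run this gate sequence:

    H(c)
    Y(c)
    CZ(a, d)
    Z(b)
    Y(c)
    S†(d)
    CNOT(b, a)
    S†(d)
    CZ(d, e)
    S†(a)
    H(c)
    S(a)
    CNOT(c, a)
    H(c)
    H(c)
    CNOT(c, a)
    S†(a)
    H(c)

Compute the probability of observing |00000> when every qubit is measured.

A full measurement returns |00000> with probability 1/2. Key observation: the block from step 11 through step 18 cancels to the identity and can be dropped.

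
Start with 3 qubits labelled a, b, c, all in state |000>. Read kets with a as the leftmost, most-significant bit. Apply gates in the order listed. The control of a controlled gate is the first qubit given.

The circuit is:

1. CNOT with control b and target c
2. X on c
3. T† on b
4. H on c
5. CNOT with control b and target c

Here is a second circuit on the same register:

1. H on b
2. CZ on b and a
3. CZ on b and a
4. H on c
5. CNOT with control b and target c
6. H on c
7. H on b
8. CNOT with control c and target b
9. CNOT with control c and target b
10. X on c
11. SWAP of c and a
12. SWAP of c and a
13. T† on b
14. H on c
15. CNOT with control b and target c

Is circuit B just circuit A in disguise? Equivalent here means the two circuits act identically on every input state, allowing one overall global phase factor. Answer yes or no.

No — the two circuits implement different unitaries, even allowing a global phase.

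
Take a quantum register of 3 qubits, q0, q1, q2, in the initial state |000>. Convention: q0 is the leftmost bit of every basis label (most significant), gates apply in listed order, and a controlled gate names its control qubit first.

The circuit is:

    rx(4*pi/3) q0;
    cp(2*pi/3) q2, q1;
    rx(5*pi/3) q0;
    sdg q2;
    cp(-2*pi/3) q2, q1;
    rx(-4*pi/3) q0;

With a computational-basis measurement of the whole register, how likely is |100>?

A full measurement returns |100> with probability 1/4.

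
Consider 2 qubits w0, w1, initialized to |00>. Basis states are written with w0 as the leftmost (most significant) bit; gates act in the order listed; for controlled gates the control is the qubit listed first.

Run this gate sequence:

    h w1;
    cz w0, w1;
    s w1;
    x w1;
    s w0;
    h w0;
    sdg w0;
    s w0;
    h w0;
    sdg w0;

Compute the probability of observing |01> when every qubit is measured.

A full measurement returns |01> with probability 1/2.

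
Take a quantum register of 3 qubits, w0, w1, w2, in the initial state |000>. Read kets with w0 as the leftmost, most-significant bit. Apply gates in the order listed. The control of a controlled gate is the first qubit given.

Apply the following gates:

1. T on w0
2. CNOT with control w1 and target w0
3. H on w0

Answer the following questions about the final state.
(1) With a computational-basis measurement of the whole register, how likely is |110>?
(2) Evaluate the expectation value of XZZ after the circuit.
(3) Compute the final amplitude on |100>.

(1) The probability of measuring |110> is 0.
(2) The observable XZZ averages to 1.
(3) The final state's coefficient on |100> equals sqrt(2)/2.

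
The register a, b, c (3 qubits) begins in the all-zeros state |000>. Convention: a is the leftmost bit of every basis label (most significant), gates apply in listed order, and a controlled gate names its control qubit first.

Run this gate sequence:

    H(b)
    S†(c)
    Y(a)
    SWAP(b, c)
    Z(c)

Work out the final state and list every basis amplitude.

The resulting statevector has amplitude sqrt(2)*I/2 on |100>, -sqrt(2)*I/2 on |101>, and 0 on every other basis state.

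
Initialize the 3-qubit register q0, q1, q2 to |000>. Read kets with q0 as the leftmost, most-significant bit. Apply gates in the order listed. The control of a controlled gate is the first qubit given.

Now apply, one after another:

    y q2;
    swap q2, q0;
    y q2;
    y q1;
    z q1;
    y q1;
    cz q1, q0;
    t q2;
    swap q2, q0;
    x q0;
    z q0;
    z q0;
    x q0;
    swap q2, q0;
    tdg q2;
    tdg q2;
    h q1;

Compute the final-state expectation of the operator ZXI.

In the final state, ZXI has expectation -1. Key observation: steps 8-15 multiply out to the identity, so the circuit reduces to the remaining gates.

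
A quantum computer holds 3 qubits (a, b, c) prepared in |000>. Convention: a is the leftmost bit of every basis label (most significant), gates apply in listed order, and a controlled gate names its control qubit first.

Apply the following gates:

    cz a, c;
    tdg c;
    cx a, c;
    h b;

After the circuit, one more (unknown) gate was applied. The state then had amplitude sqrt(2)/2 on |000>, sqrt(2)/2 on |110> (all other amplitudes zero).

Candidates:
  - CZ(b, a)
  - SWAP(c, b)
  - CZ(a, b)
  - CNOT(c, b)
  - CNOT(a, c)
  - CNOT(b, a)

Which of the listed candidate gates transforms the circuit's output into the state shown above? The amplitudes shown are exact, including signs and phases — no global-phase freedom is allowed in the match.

It was CNOT(b, a) that produced the state shown.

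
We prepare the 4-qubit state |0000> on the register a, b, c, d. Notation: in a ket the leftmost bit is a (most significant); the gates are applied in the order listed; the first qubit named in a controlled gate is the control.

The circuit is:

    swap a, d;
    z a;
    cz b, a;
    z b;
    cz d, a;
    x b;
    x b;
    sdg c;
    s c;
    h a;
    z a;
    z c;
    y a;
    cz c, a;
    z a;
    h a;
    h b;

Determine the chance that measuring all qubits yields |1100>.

A full measurement returns |1100> with probability 1/2.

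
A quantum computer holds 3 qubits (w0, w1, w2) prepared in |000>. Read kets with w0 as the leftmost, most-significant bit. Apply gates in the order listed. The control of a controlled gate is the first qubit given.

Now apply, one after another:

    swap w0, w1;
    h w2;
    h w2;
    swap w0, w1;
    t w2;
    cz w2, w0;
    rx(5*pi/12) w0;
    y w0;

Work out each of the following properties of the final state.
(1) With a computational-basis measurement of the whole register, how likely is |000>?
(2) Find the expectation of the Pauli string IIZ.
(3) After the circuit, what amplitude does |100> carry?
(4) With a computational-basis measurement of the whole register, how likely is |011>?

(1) The probability of measuring |000> is -sqrt(6)/8 + sqrt(2)/8 + 1/2.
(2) In the final state, IIZ has expectation 1.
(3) The amplitude on |100> is I*sqrt(6 - 3*sqrt(2))/4 + I*sqrt(sqrt(2) + 2)/4.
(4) A full measurement returns |011> with probability 0.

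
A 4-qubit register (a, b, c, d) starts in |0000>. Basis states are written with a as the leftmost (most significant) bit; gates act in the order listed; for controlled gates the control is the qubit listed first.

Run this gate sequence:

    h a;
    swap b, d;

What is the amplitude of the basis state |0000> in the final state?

The amplitude on |0000> is sqrt(2)/2.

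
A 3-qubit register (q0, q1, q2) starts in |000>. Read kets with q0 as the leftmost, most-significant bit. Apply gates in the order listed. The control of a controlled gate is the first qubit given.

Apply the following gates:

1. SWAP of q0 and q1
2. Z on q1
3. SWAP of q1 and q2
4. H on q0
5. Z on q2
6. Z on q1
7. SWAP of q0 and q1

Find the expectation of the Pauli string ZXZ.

The observable ZXZ averages to 1.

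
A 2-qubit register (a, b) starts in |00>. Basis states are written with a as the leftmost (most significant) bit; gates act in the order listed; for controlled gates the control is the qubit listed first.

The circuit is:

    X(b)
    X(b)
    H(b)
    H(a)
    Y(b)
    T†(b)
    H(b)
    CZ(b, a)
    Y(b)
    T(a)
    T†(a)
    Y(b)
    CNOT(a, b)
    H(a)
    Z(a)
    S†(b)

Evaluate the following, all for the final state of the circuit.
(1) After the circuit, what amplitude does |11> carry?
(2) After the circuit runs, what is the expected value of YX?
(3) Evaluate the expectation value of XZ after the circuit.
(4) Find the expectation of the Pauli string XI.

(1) The final state's coefficient on |11> equals -exp(3*I*pi/4)/2. Key observation: the block from step 9 through step 12 cancels to the identity and can be dropped.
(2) In the final state, YX has expectation -1.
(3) In the final state, XZ has expectation sqrt(2)/2.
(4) In the final state, XI has expectation 0.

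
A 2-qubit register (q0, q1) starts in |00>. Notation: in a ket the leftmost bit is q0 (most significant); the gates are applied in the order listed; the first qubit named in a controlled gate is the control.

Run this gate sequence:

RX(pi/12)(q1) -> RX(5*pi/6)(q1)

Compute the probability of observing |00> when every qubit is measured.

Outcome |00> occurs with probability -sqrt(6)/8 - sqrt(2)/8 + 1/2.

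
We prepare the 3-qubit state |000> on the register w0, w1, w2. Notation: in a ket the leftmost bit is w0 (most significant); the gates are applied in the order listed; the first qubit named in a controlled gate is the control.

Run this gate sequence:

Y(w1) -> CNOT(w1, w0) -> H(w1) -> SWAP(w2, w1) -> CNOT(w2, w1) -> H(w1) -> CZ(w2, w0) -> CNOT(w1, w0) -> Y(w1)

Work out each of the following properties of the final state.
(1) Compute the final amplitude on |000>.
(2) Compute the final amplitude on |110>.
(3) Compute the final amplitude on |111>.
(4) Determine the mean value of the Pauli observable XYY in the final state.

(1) The amplitude on |000> is 1/2.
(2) |110> carries amplitude -1/2 in the final state.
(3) The amplitude on |111> is -1/2.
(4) The observable XYY averages to 1.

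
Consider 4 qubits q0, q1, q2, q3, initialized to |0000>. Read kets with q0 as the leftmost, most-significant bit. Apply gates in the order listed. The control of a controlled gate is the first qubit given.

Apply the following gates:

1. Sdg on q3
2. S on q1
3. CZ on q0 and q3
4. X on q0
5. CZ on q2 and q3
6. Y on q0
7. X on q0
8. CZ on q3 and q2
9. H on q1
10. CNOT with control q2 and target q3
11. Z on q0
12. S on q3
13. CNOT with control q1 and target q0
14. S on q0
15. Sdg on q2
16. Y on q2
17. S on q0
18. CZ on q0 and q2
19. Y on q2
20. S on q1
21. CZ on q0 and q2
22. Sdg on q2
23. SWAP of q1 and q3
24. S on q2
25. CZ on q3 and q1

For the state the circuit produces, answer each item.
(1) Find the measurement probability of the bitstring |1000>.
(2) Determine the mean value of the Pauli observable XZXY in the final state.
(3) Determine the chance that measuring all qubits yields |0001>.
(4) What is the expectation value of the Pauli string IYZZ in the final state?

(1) Outcome |1000> occurs with probability 1/2.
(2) The observable XZXY averages to 0.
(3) A full measurement returns |0001> with probability 1/2.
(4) In the final state, IYZZ has expectation 0.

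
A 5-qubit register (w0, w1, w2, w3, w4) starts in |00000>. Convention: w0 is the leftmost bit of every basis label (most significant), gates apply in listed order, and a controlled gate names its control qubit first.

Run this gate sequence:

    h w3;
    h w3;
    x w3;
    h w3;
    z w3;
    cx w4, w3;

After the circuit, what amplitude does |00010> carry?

The amplitude on |00010> is sqrt(2)/2.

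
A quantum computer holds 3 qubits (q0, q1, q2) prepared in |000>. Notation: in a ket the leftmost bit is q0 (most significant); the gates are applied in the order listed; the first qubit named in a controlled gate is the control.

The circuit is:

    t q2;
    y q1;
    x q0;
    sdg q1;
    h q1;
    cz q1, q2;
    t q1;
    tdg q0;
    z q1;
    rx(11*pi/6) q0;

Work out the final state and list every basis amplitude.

After the circuit, the state carries amplitude (1 - sqrt(3))*exp(I*pi/4)/4 on |000>, 0 on |001>, I*(1 - sqrt(3))/4 on |010>, 0 on |011>, (1 + sqrt(3))*exp(3*I*pi/4)/4 on |100>, 0 on |101>, -sqrt(3)/4 - 1/4 on |110>, 0 on |111>.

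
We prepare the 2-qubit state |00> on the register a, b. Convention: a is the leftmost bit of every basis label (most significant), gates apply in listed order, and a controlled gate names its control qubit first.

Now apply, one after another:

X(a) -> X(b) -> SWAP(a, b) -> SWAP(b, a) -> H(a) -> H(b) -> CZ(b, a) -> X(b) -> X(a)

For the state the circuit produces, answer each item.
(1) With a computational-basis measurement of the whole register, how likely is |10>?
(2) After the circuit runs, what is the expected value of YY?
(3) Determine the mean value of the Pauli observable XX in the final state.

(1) Outcome |10> occurs with probability 1/4.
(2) The expectation value of YY is 1.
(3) The observable XX averages to 0.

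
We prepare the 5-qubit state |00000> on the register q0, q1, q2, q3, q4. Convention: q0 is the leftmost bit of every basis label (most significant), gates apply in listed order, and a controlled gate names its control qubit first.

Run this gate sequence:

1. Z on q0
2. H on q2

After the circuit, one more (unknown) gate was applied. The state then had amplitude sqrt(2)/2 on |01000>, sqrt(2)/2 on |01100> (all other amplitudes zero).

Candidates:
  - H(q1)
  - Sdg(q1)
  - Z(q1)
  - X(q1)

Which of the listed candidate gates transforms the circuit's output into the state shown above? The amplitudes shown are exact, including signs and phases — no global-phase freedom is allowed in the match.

It was X(q1) that produced the state shown.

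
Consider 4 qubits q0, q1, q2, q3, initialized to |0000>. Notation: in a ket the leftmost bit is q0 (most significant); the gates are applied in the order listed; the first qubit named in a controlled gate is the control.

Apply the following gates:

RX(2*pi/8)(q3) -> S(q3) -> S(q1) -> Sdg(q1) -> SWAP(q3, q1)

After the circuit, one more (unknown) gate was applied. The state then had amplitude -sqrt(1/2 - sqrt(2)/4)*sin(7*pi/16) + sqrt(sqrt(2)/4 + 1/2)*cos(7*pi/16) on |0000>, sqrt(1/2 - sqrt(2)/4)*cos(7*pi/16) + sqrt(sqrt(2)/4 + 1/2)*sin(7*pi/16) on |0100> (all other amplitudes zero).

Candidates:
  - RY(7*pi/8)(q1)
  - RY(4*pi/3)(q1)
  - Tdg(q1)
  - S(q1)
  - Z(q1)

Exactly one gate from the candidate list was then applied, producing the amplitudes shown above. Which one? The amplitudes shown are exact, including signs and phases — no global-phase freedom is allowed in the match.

The applied gate was RY(7*pi/8)(q1). Key observation: gates 3-4 undo each other exactly, leaving only the rest of the circuit to track.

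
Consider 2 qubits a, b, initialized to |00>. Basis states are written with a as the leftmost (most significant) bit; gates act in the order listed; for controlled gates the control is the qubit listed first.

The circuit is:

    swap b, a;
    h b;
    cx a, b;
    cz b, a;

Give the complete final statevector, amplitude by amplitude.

The final amplitudes are sqrt(2)/2 on |00>, sqrt(2)/2 on |01>, 0 on |10>, 0 on |11>.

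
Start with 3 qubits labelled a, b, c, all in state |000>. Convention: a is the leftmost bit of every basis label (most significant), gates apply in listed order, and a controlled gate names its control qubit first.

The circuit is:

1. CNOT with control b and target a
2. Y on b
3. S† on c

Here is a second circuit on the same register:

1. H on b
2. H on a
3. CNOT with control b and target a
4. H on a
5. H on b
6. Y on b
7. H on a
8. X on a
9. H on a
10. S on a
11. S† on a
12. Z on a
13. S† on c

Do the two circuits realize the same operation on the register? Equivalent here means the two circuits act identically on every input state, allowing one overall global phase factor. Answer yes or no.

No, they are not equivalent — no single phase factor reconciles the two unitaries.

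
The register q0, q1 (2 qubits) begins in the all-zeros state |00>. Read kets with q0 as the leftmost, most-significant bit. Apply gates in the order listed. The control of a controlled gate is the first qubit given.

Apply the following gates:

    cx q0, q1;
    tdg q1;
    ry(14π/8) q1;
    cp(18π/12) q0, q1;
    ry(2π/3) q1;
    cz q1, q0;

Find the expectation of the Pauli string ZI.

The observable ZI averages to 1.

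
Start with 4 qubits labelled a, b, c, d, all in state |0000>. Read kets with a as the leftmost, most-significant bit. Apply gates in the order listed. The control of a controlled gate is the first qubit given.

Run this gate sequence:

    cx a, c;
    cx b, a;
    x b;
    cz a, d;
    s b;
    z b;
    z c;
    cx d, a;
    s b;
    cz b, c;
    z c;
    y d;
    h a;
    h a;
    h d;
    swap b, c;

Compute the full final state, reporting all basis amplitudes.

The final amplitudes are sqrt(2)*I/2 on |0010>, -sqrt(2)*I/2 on |0011>, and 0 on every other basis state. Key observation: steps 13-14 multiply out to the identity, so the circuit reduces to the remaining gates.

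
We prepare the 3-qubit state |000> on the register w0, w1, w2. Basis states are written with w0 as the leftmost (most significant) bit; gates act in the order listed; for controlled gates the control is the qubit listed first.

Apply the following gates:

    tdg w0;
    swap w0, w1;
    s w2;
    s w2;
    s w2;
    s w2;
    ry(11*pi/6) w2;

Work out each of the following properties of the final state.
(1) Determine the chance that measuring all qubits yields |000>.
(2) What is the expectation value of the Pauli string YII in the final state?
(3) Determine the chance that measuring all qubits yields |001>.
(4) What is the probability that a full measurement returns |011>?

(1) The probability of measuring |000> is sqrt(3)/4 + 1/2. Key observation: gates 3-6 undo each other exactly, leaving only the rest of the circuit to track.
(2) In the final state, YII has expectation 0.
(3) The probability of measuring |001> is 1/2 - sqrt(3)/4.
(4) The probability of measuring |011> is 0.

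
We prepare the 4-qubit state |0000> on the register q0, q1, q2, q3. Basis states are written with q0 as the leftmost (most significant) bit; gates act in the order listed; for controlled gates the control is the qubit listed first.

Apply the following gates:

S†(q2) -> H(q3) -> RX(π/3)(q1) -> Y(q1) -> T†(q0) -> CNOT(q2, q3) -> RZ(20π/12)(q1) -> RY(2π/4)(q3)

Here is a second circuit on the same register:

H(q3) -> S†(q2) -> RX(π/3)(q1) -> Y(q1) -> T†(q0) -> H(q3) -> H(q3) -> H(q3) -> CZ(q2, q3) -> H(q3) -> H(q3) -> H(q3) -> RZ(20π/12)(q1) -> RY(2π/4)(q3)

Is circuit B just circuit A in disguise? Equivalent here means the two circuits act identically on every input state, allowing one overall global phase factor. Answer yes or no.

Yes — the two circuits implement the same unitary up to a global phase.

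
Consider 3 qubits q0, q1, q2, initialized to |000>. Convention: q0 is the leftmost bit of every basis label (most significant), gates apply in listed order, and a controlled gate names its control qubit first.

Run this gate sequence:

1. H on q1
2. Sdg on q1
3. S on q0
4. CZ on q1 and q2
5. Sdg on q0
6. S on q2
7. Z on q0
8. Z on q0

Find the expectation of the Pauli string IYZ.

The observable IYZ averages to -1.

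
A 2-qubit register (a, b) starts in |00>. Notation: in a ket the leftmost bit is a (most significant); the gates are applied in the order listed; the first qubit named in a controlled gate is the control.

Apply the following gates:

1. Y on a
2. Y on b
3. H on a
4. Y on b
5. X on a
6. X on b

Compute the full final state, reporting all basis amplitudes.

The final amplitudes are 0 on |00>, -sqrt(2)*I/2 on |01>, 0 on |10>, sqrt(2)*I/2 on |11>.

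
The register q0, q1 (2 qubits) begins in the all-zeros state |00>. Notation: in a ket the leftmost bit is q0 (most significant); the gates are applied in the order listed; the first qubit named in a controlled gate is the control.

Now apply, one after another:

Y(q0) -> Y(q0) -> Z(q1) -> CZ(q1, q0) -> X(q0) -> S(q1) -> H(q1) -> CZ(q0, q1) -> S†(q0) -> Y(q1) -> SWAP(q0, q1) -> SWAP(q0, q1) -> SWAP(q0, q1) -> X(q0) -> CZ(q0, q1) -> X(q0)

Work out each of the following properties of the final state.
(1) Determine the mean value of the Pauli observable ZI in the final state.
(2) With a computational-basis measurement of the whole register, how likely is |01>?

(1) In the final state, ZI has expectation 0.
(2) Outcome |01> occurs with probability 1/2.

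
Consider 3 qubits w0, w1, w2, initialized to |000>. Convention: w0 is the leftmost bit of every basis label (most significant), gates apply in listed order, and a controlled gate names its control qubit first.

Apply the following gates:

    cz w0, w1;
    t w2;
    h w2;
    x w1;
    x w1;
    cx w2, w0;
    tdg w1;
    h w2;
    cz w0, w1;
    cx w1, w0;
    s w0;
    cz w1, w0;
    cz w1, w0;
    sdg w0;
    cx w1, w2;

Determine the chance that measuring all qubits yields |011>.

Outcome |011> occurs with probability 0.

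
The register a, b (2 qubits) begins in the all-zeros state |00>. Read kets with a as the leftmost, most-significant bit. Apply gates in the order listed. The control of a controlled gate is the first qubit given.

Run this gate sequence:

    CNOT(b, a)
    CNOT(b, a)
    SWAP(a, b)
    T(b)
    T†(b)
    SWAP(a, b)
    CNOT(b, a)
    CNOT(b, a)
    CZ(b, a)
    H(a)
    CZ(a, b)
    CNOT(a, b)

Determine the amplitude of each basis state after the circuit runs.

The final amplitudes are sqrt(2)/2 on |00>, 0 on |01>, 0 on |10>, sqrt(2)/2 on |11>. Key observation: steps 1-8 multiply out to the identity, so the circuit reduces to the remaining gates.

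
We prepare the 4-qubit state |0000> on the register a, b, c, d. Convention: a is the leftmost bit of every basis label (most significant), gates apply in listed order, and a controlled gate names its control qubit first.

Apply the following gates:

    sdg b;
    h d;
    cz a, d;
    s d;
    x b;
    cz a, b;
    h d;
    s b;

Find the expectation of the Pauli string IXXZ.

The observable IXXZ averages to 0.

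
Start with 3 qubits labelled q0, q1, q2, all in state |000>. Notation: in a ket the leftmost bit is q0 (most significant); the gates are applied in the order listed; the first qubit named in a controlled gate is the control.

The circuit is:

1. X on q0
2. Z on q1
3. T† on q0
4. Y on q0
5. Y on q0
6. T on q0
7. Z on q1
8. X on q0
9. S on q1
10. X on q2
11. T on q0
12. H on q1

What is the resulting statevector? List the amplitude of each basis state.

After the circuit, the state carries amplitude sqrt(2)/2 on |001>, sqrt(2)/2 on |011>, and 0 on every other basis state. Key observation: steps 1-8 multiply out to the identity, so the circuit reduces to the remaining gates.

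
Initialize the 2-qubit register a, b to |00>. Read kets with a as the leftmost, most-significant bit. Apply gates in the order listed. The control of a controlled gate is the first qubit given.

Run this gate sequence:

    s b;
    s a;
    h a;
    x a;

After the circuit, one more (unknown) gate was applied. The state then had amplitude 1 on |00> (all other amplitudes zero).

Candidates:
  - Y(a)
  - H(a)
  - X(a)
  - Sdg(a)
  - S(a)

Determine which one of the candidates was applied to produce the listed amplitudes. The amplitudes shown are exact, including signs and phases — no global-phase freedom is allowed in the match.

The unique candidate consistent with the amplitudes is H(a).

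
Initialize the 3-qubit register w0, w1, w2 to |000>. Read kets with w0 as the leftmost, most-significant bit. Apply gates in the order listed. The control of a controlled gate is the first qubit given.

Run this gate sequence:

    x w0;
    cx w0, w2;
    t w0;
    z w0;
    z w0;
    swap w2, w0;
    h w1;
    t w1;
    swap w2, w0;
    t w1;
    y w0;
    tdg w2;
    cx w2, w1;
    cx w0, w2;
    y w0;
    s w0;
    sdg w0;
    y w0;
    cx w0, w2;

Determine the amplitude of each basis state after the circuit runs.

The final amplitudes are sqrt(2)/2 on |001>, -sqrt(2)*I/2 on |011>, and 0 on every other basis state. Key observation: the block from step 14 through step 19 cancels to the identity and can be dropped.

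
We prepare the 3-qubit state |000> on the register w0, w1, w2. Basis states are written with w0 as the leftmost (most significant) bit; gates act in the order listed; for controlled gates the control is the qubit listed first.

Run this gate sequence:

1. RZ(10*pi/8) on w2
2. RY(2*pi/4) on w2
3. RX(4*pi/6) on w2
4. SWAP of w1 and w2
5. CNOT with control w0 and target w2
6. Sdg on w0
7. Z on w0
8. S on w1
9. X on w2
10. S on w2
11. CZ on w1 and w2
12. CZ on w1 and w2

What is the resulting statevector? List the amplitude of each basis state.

After the circuit, the state carries amplitude (-sqrt(6) - sqrt(2)*I)*exp(3*I*pi/8)/4 on |001>, (sqrt(2) - sqrt(6)*I)*exp(3*I*pi/8)/4 on |011>, and 0 on every other basis state.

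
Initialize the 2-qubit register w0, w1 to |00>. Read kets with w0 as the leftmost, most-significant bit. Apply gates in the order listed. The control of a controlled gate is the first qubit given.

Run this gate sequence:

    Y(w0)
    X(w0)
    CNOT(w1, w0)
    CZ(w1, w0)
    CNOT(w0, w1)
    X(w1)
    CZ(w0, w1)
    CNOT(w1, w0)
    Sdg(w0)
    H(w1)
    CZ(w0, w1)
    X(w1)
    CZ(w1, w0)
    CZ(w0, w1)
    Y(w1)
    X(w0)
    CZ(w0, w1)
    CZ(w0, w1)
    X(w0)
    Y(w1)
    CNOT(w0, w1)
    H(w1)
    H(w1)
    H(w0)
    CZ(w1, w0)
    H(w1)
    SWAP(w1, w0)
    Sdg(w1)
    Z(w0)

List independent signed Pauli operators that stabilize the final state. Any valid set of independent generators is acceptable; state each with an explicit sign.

One valid set of independent stabilizer generators is -XY, +ZZ (any independent generating set of the same group is equally correct). Key observation: the block from step 16 through step 19 cancels to the identity and can be dropped.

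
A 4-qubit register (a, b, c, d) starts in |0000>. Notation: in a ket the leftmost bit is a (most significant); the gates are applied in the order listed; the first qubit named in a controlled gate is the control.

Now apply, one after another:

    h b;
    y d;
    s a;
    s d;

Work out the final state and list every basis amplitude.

After the circuit, the state carries amplitude -sqrt(2)/2 on |0001>, -sqrt(2)/2 on |0101>, and 0 on every other basis state.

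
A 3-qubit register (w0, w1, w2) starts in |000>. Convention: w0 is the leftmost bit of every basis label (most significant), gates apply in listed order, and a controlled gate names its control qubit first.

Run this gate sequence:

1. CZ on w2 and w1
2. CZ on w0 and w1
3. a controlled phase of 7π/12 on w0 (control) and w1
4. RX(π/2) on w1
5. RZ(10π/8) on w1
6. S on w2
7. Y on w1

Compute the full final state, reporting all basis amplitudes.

The final amplitudes are -sqrt(2)*exp(5*I*pi/8)/2 on |000>, -sqrt(2)*exp(7*I*pi/8)/2 on |010>, and 0 on every other basis state.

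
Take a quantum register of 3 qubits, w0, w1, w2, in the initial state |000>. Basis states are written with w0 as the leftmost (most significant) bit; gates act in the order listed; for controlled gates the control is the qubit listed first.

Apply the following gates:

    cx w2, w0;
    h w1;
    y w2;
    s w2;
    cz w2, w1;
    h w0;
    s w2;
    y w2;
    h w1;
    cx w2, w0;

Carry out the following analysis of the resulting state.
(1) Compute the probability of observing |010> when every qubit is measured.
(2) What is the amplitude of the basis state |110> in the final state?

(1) Outcome |010> occurs with probability 1/2.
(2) |110> carries amplitude -sqrt(2)/2 in the final state.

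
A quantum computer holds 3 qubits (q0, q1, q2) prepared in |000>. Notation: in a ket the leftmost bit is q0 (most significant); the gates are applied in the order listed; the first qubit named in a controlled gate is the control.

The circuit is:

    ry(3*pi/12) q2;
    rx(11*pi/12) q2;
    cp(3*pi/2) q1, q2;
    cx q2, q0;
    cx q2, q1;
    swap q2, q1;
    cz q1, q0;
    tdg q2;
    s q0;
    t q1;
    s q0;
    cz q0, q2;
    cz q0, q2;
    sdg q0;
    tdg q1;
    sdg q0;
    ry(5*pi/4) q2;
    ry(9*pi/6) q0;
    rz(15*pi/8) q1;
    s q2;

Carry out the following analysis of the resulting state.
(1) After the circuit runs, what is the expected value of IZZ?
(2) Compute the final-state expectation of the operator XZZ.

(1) The expectation value of IZZ is -sqrt(2)/2. Key observation: steps 9-16 multiply out to the identity, so the circuit reduces to the remaining gates.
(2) The expectation value of XZZ is -sqrt(6)/8 - sqrt(2)/8.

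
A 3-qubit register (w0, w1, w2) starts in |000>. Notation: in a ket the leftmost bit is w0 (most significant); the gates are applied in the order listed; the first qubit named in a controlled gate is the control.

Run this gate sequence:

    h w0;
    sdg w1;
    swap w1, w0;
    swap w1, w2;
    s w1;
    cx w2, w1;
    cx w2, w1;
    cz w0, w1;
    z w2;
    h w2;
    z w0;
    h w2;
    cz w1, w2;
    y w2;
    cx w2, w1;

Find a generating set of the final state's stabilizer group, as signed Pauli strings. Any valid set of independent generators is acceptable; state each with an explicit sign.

The stabilizer group can be generated by +IXX, +ZII, +IZZ, among other valid generating sets. Key observation: steps 6-7 multiply out to the identity, so the circuit reduces to the remaining gates.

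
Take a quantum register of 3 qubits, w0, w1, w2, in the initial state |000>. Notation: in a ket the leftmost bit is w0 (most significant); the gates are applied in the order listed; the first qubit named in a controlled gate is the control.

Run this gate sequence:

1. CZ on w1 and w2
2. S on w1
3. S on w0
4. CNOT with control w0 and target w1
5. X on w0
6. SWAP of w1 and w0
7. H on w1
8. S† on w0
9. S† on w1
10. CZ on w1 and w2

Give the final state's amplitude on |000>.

The amplitude on |000> is sqrt(2)/2.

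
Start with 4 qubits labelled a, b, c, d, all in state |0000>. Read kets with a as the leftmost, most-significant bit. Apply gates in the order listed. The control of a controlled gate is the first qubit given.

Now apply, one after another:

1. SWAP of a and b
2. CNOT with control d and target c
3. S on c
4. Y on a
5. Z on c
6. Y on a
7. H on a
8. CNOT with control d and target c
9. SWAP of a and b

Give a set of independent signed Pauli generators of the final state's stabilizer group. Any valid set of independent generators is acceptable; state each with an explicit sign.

The final state is stabilized by the group generated by +IXII, +ZIII, +IIZI, +IIIZ; other independent generating sets are equally valid.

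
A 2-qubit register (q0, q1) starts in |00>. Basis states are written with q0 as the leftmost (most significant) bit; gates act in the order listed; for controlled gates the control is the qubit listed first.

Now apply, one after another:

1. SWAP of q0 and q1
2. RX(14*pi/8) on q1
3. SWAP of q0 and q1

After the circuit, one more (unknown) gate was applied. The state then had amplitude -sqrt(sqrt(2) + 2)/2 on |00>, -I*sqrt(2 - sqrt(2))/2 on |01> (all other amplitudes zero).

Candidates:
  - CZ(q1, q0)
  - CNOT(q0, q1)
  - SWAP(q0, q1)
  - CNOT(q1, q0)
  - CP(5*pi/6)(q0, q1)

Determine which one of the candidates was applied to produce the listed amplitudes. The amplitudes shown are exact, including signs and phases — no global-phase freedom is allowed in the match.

It was SWAP(q0, q1) that produced the state shown.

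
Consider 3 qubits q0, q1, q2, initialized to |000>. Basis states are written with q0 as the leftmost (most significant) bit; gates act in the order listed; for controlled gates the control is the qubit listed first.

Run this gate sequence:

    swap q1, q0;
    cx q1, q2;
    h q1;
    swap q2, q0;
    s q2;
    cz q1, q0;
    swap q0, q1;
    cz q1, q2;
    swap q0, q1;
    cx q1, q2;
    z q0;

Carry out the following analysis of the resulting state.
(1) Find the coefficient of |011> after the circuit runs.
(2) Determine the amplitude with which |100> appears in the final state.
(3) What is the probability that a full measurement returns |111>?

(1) The amplitude on |011> is sqrt(2)/2.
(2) The amplitude on |100> is 0.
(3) Outcome |111> occurs with probability 0.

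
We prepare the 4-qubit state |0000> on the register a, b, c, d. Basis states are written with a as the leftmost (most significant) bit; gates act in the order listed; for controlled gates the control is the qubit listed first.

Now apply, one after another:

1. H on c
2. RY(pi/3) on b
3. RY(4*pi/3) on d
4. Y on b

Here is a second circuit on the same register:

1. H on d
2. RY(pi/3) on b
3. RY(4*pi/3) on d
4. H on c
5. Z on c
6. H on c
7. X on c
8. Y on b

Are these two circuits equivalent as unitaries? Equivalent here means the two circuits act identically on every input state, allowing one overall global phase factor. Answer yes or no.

No — the two circuits implement different unitaries, even allowing a global phase.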